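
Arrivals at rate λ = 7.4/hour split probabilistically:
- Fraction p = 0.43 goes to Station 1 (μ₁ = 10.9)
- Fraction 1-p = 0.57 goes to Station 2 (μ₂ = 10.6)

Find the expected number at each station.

Effective rates: λ₁ = 7.4×0.43 = 3.182, λ₂ = 7.4×0.57 = 4.218
Station 1: ρ₁ = 3.182/10.9 = 0.29193, L₁ = ρ₁/(1-ρ₁) = 0.29193/(1-0.29193) = 0.4123
Station 2: ρ₂ = 4.218/10.6 = 0.3979, L₂ = ρ₂/(1-ρ₂) = 0.3979/(1-0.3979) = 0.6609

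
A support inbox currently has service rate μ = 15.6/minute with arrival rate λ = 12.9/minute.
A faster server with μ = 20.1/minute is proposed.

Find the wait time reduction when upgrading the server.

System 1: ρ₁ = 12.9/15.6 = 0.8269, W₁ = 1/(15.6-12.9) = 0.3704
System 2: ρ₂ = 12.9/20.1 = 0.6418, W₂ = 1/(20.1-12.9) = 0.1389
Improvement: (W₁-W₂)/W₁ = (0.3704-0.1389)/0.3704 = 62.50%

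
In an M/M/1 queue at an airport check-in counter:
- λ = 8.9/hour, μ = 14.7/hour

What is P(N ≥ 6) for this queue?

ρ = λ/μ = 8.9/14.7 = 0.60544
P(N ≥ n) = ρⁿ
P(N ≥ 6) = 0.60544^6
P(N ≥ 6) = 0.04925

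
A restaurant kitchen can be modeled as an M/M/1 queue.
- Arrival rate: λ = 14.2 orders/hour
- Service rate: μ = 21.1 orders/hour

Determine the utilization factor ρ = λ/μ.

Server utilization: ρ = λ/μ
ρ = 14.2/21.1 = 0.6730
The server is busy 67.30% of the time.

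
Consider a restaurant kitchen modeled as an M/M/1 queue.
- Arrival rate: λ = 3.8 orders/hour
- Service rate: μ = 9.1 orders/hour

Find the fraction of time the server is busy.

Server utilization: ρ = λ/μ
ρ = 3.8/9.1 = 0.4176
The server is busy 41.76% of the time.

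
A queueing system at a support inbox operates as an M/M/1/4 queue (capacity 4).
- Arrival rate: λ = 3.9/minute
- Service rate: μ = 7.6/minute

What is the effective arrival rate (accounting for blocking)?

ρ = λ/μ = 3.9/7.6 = 0.513158
P₀ = (1-ρ)/(1-ρ^(K+1)) = (1-0.513158)/(1-0.513158^5) = 0.4868/0.9644 = 0.5048
P_K = P₀×ρ^K = 0.5048 × 0.513158^4 = 0.5048 × 0.06934 = 0.03500
λ_eff = λ(1-P_K) = 3.9 × (1 - 0.03500) = 3.9 × 0.9650 = 3.7635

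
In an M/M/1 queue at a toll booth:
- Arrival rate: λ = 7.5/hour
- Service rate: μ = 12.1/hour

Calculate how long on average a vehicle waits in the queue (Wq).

First, compute utilization: ρ = λ/μ = 7.5/12.1 = 0.6198
For M/M/1: Wq = λ/(μ(μ-λ))
Wq = 7.5/(12.1 × (12.1-7.5))
Wq = 7.5/(12.1 × 4.60)
Wq = 0.1347 hours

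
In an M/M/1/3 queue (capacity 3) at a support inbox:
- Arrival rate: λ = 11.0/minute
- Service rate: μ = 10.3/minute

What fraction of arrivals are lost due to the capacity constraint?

ρ = λ/μ = 11.0/10.3 = 1.0680
P₀ = (1-ρ)/(1-ρ^(K+1)) = (1-1.0680)/(1-1.0680^4) = -0.06800/-0.3010 = 0.2259
P_K = P₀×ρ^K = 0.2259 × 1.0680^3 = 0.2259 × 1.2182 = 0.2752
Blocking probability = 27.52%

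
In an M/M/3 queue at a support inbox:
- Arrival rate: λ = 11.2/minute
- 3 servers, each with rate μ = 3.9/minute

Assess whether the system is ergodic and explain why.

Stability requires ρ = λ/(cμ) < 1
ρ = 11.2/(3 × 3.9) = 11.2/11.70 = 0.9573
Since 0.9573 < 1, the system is STABLE.
The servers are busy 95.73% of the time.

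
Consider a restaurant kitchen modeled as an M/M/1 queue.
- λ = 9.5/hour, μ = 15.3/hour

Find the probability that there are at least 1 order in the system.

ρ = λ/μ = 9.5/15.3 = 0.6209
P(N ≥ n) = ρⁿ
P(N ≥ 1) = 0.6209^1
P(N ≥ 1) = 0.6209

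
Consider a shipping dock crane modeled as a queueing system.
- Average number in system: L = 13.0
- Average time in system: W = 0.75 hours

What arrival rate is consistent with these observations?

Little's Law: L = λW, so λ = L/W
λ = 13.0/0.75 = 17.3333 containers/hour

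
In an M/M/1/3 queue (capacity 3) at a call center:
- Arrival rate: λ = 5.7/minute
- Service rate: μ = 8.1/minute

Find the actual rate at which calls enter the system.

ρ = λ/μ = 5.7/8.1 = 0.7037
P₀ = (1-ρ)/(1-ρ^(K+1)) = (1-0.7037)/(1-0.7037^4) = 0.2963/0.7548 = 0.3926
P_K = P₀×ρ^K = 0.3926 × 0.7037^3 = 0.3926 × 0.3485 = 0.1368
λ_eff = λ(1-P_K) = 5.7 × (1 - 0.136797) = 5.7 × 0.863203 = 4.9203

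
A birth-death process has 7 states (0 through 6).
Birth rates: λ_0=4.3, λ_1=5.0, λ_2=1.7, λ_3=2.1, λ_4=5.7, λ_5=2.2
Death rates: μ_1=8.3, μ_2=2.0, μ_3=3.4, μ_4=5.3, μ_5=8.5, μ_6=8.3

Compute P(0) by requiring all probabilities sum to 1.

Ratios P(n)/P(0) = (λ₀···λₙ₋₁)/(μ₁···μₙ):
P(1)/P(0) = (4.3)/(8.3) = 0.51807
P(2)/P(0) = (4.3×5.0)/(8.3×2.0) = 1.2952
P(3)/P(0) = (4.3×5.0×1.7)/(8.3×2.0×3.4) = 0.64759
P(4)/P(0) = (4.3×5.0×1.7×2.1)/(8.3×2.0×3.4×5.3) = 0.25659
P(5)/P(0) = (4.3×5.0×1.7×2.1×5.7)/(8.3×2.0×3.4×5.3×8.5) = 0.17207
P(6)/P(0) = (4.3×5.0×1.7×2.1×5.7×2.2)/(8.3×2.0×3.4×5.3×8.5×8.3) = 0.045608

Normalization: ∑ P(n) = 1
P(0) × (1.0000 + 0.51807 + 1.2952 + 0.64759 + 0.25659 + 0.17207 + 0.045608) = 1
P(0) × 3.9351 = 1
P(0) = 1/3.9351 = 0.2541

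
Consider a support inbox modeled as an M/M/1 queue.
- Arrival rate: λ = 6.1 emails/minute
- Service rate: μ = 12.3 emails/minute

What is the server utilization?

Server utilization: ρ = λ/μ
ρ = 6.1/12.3 = 0.4959
The server is busy 49.59% of the time.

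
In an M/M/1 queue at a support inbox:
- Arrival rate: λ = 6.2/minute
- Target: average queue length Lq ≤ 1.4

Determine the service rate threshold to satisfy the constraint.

For M/M/1: Lq = λ²/(μ(μ-λ))
Need Lq ≤ 1.4, i.e. μ(μ-λ) ≥ λ²/1.4
μ² - 6.2μ - 38.44/1.4 ≥ 0  →  μ² - 6.2μ - 27.45714 ≥ 0
Quadratic formula (positive root): μ = [λ + √(λ² + 4×27.45714)]/2
Discriminant: 38.44 + 4×27.45714 = 148.2686, √148.2686 = 12.1766
μ ≥ (6.2 + 12.1766)/2 = 9.1883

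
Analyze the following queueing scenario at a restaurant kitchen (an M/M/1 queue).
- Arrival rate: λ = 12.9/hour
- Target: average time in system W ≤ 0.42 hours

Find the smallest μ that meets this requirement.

For M/M/1: W = 1/(μ-λ)
Need W ≤ 0.42, so 1/(μ-λ) ≤ 0.42
μ - λ ≥ 1/0.42 = 2.3810
μ ≥ 12.9 + 2.3810 = 15.2810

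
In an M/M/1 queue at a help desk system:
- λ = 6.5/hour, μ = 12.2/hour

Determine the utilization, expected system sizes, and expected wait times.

Step 1: ρ = λ/μ = 6.5/12.2 = 0.5328
Step 2: L = λ/(μ-λ) = 6.5/5.70 = 1.1404
Step 3: Lq = λ²/(μ(μ-λ)) = 42.25/(12.2×5.70) = 0.6076
Step 4: W = 1/(μ-λ) = 1/5.70 = 0.17544
Step 5: Wq = λ/(μ(μ-λ)) = 6.5/(12.2×5.70) = 0.09347
Step 6: P(0) = 1-ρ = 0.4672
Verify: L = λW = 6.5×0.17544 = 1.1404 ✔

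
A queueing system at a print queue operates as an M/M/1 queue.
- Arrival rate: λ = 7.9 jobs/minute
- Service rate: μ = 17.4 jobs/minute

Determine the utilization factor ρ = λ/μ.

Server utilization: ρ = λ/μ
ρ = 7.9/17.4 = 0.4540
The server is busy 45.40% of the time.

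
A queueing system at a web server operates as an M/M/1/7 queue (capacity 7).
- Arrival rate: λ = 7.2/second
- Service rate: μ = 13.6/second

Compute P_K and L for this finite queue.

ρ = λ/μ = 7.2/13.6 = 0.5294
P₀ = (1-ρ)/(1-ρ^(K+1)) = (1-0.5294)/(1-0.5294^8) = 0.4706/0.9938 = 0.4735
P_K = P₀×ρ^K = 0.473522 × 0.5294^7 = 0.473522 × 0.0116543 = 0.005519
Blocking probability P_7 = 0.005519 (0.55%)
L = ρ[1 - (K+1)ρ^K + Kρ^(K+1)] / [(1-ρ)(1-ρ^(K+1))]
L = 0.5294 × (1 - 8×0.01165 + 7×0.006170) / ((1 - 0.5294) × (1 - 0.006170)) = 1.0753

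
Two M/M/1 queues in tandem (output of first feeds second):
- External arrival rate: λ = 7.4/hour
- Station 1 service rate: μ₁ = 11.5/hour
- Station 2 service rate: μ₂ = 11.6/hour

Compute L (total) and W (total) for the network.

By Jackson's theorem, each station behaves as independent M/M/1.
Station 1: ρ₁ = 7.4/11.5 = 0.6435, L₁ = ρ₁/(1-ρ₁) = λ/(μ₁-λ) = 7.4/4.10 = 1.8049
Station 2: ρ₂ = 7.4/11.6 = 0.6379, L₂ = ρ₂/(1-ρ₂) = λ/(μ₂-λ) = 7.4/4.20 = 1.7619
Total: L = L₁ + L₂ = 1.8049 + 1.7619 = 3.5668
W = L/λ = 3.5668/7.4 = 0.4820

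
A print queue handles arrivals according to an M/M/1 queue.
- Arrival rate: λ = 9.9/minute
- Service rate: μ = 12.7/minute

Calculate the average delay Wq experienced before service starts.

First, compute utilization: ρ = λ/μ = 9.9/12.7 = 0.7795
For M/M/1: Wq = λ/(μ(μ-λ))
Wq = 9.9/(12.7 × (12.7-9.9))
Wq = 9.9/(12.7 × 2.80)
Wq = 0.2784 minutes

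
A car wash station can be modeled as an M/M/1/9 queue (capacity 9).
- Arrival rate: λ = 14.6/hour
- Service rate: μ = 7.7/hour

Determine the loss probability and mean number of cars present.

ρ = λ/μ = 14.6/7.7 = 1.8961
P₀ = (1-ρ)/(1-ρ^(K+1)) = (1-1.8961)/(1-1.8961^10) = -0.8961/-599.6374 = 0.001494
P_K = P₀×ρ^K = 0.0014944 × 1.8961^9 = 0.0014944 × 316.7752 = 0.4734
Blocking probability P_9 = 0.4734 (47.34%)
L = ρ[1 - (K+1)ρ^K + Kρ^(K+1)] / [(1-ρ)(1-ρ^(K+1))]
L = 1.8961 × (1 - 10×316.7752 + 9×600.6374) / ((1 - 1.8961) × (1 - 600.6374)) = 7.9007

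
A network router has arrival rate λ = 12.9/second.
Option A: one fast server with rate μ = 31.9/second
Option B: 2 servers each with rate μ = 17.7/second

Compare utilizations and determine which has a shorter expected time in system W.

Option A: single server μ = 31.9 (M/M/1)
  ρ_A = 12.9/31.9 = 0.4044
  W_A = 1/(μ-λ) = 1/(31.9-12.9) = 1/19.00 = 0.05263

Option B: 2 servers μ = 17.7 (M/M/2)
  ρ_B = λ/(cμ) = 12.9/(2×17.7) = 0.3644
  Offered load a = λ/μ = cρ = 12.9/17.7 = 0.7288
  P₀ = [ Σₙ₌₀^1 aⁿ/n! + a^2/(2!(1-ρ)) ]⁻¹
  Σ = a^0/0! + a^1/1! = 1.0000 + 0.7288 = 1.7288
  a^2/(2!(1-ρ)) = 0.5312/(2 × 0.6356) = 0.4179
  P₀ = 1/(1.7288 + 0.4179) = 0.4658
  Lq = P₀·a^2·ρ / (2!(1-ρ)²) = 0.4658 × 0.5312 × 0.3644 / (2 × 0.4040) = 0.1116
  Wq_B = Lq/λ = 0.1116/12.9 = 0.008651
  W_B = Wq_B + 1/μ = 0.008651 + 0.05650 = 0.06515

Since W_A = 0.05263 < W_B = 0.06515, Option A (single fast server) has the shorter time in system.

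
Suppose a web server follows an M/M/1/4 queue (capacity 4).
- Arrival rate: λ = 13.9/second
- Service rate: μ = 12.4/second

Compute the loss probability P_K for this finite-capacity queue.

ρ = λ/μ = 13.9/12.4 = 1.12097
P₀ = (1-ρ)/(1-ρ^(K+1)) = (1-1.12097)/(1-1.12097^5) = -0.1210/-0.7700 = 0.1571
P_K = P₀×ρ^K = 0.1571 × 1.12097^4 = 0.1571 × 1.5790 = 0.2481
Blocking probability = 24.81%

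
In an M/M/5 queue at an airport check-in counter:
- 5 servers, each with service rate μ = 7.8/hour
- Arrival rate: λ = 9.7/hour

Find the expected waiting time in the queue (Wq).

Traffic intensity: ρ = λ/(cμ) = 9.7/(5×7.8) = 0.2487
Since ρ = 0.2487 < 1, system is stable.
Offered load a = λ/μ = cρ = 9.7/7.8 = 1.2436
P₀ = [ Σₙ₌₀^4 aⁿ/n! + a^5/(5!(1-ρ)) ]⁻¹
Σ = a^0/0! + a^1/1! + a^2/2! + a^3/3! + a^4/4! = 1.00000 + 1.24359 + 0.773258 + 0.320538 + 0.0996546 = 3.4370
a^5/(5!(1-ρ)) = 2.9743/(120 × 0.7513) = 0.03299
P₀ = 1/(3.4370 + 0.03299) = 0.2882
Lq = P₀·a^5·ρ / (5!(1-ρ)²) = 0.2882 × 2.9743 × 0.2487 / (120 × 0.5644) = 0.003148
Wq = Lq/λ = 0.003148/9.7 = 0.0003245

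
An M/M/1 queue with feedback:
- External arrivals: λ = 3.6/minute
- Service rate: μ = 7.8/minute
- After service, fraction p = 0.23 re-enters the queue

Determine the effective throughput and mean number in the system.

Effective arrival rate: λ_eff = λ/(1-p) = 3.6/(1-0.23) = 3.6/0.77 = 4.6753
ρ = λ_eff/μ = 4.6753/7.8 = 0.5994
L = ρ/(1-ρ) = 0.5994/(1-0.5994) = 1.4963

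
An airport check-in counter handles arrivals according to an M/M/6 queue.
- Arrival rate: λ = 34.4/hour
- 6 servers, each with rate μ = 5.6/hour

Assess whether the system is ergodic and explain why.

Stability requires ρ = λ/(cμ) < 1
ρ = 34.4/(6 × 5.6) = 34.4/33.60 = 1.0238
Since 1.0238 ≥ 1, the system is UNSTABLE.
Need c > λ/μ = 34.4/5.6 = 6.14.
Minimum servers needed: c = 7.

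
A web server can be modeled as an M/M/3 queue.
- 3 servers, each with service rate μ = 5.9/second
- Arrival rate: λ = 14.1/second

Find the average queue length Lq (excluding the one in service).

Traffic intensity: ρ = λ/(cμ) = 14.1/(3×5.9) = 0.7966
Since ρ = 0.7966 < 1, system is stable.
Offered load a = λ/μ = cρ = 14.1/5.9 = 2.3898
P₀ = [ Σₙ₌₀^2 aⁿ/n! + a^3/(3!(1-ρ)) ]⁻¹
Σ = a^0/0! + a^1/1! + a^2/2! = 1.00000 + 2.38983 + 2.85564 = 6.2455
a^3/(3!(1-ρ)) = 13.6490/(6 × 0.20339) = 11.1846
P₀ = 1/(6.2455 + 11.1846) = 0.05737
Lq = P₀·a^3·ρ / (3!(1-ρ)²) = 0.057372 × 13.6490 × 0.79661 / (6 × 0.041367) = 2.5133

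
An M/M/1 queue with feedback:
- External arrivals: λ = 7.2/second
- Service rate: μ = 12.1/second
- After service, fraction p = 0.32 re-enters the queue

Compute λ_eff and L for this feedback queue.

Effective arrival rate: λ_eff = λ/(1-p) = 7.2/(1-0.32) = 7.2/0.68 = 10.58824
ρ = λ_eff/μ = 10.58824/12.1 = 0.875061
L = ρ/(1-ρ) = 0.875061/(1-0.875061) = 7.0039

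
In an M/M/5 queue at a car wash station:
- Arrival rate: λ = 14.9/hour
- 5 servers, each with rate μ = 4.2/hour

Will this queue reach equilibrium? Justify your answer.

Stability requires ρ = λ/(cμ) < 1
ρ = 14.9/(5 × 4.2) = 14.9/21.00 = 0.7095
Since 0.7095 < 1, the system is STABLE.
The servers are busy 70.95% of the time.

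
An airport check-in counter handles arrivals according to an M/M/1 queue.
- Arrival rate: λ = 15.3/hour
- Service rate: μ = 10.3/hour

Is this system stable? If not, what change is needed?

Stability requires ρ = λ/(cμ) < 1
ρ = 15.3/(1 × 10.3) = 15.3/10.30 = 1.4854
Since 1.4854 ≥ 1, the system is UNSTABLE.
Queue grows without bound. Need μ > λ = 15.3.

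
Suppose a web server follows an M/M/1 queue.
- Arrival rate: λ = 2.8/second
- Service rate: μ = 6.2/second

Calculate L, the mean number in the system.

ρ = λ/μ = 2.8/6.2 = 0.4516
For M/M/1: L = λ/(μ-λ)
L = 2.8/(6.2-2.8) = 2.8/3.40
L = 0.8235 requests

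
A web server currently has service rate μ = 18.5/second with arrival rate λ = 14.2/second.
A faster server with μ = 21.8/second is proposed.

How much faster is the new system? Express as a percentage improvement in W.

System 1: ρ₁ = 14.2/18.5 = 0.7676, W₁ = 1/(18.5-14.2) = 0.2326
System 2: ρ₂ = 14.2/21.8 = 0.6514, W₂ = 1/(21.8-14.2) = 0.1316
Improvement: (W₁-W₂)/W₁ = (0.2326-0.1316)/0.2326 = 43.42%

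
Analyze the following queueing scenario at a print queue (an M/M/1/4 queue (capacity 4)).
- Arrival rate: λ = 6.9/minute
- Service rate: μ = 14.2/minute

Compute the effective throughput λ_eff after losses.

ρ = λ/μ = 6.9/14.2 = 0.48592
P₀ = (1-ρ)/(1-ρ^(K+1)) = (1-0.48592)/(1-0.48592^5) = 0.5141/0.9729 = 0.5284
P_K = P₀×ρ^K = 0.5284 × 0.48592^4 = 0.5284 × 0.05575 = 0.02946
λ_eff = λ(1-P_K) = 6.9 × (1 - 0.02946) = 6.9 × 0.97054 = 6.6967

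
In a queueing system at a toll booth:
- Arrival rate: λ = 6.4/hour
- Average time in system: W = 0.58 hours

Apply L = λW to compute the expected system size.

Little's Law: L = λW
L = 6.4 × 0.58 = 3.7120 vehicles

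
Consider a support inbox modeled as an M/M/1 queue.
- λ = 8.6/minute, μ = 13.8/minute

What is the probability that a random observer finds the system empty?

ρ = λ/μ = 8.6/13.8 = 0.6232
P(0) = 1 - ρ = 1 - 0.6232 = 0.3768
The server is idle 37.68% of the time.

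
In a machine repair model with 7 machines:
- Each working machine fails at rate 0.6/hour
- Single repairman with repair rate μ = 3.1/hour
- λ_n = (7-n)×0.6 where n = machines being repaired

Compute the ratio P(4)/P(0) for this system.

P(4)/P(0) = ∏_{i=0}^{4-1} λ_i/μ_{i+1}
= (7-0)×0.6/3.1 × (7-1)×0.6/3.1 × (7-2)×0.6/3.1 × (7-3)×0.6/3.1
= 1.1788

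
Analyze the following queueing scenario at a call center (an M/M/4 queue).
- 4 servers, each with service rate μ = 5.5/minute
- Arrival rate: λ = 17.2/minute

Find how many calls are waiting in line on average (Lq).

Traffic intensity: ρ = λ/(cμ) = 17.2/(4×5.5) = 0.7818
Since ρ = 0.7818 < 1, system is stable.
Offered load a = λ/μ = cρ = 17.2/5.5 = 3.1273
P₀ = [ Σₙ₌₀^3 aⁿ/n! + a^4/(4!(1-ρ)) ]⁻¹
Σ = a^0/0! + a^1/1! + a^2/2! + a^3/3! = 1.0000 + 3.1273 + 4.8899 + 5.0974 = 14.1146
a^4/(4!(1-ρ)) = 95.6452/(24 × 0.218182) = 18.2656
P₀ = 1/(14.1146 + 18.2656) = 0.03088
Lq = P₀·a^4·ρ / (4!(1-ρ)²) = 0.030883 × 95.6452 × 0.78182 / (24 × 0.047603) = 2.0214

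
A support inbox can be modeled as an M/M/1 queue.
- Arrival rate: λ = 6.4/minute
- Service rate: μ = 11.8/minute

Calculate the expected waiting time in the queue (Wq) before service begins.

First, compute utilization: ρ = λ/μ = 6.4/11.8 = 0.5424
For M/M/1: Wq = λ/(μ(μ-λ))
Wq = 6.4/(11.8 × (11.8-6.4))
Wq = 6.4/(11.8 × 5.40)
Wq = 0.1004 minutes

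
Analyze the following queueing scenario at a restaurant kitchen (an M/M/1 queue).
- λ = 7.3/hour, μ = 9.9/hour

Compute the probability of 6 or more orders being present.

ρ = λ/μ = 7.3/9.9 = 0.73737
P(N ≥ n) = ρⁿ
P(N ≥ 6) = 0.73737^6
P(N ≥ 6) = 0.1607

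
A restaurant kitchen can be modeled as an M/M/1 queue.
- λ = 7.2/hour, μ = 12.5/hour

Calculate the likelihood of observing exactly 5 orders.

ρ = λ/μ = 7.2/12.5 = 0.5760
P(n) = (1-ρ)ρⁿ
P(5) = (1-0.5760) × 0.5760^5
P(5) = 0.4240 × 0.06340
P(5) = 0.02688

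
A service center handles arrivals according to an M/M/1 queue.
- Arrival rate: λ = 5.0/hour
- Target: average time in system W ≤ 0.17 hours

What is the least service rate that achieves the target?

For M/M/1: W = 1/(μ-λ)
Need W ≤ 0.17, so 1/(μ-λ) ≤ 0.17
μ - λ ≥ 1/0.17 = 5.8824
μ ≥ 5.0 + 5.8824 = 10.8824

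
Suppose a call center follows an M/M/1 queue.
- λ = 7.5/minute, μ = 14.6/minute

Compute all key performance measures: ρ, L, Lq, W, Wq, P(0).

Step 1: ρ = λ/μ = 7.5/14.6 = 0.5137
Step 2: L = λ/(μ-λ) = 7.5/7.10 = 1.0563
Step 3: Lq = λ²/(μ(μ-λ)) = 56.25/(14.6×7.10) = 0.5426
Step 4: W = 1/(μ-λ) = 1/7.10 = 0.140845
Step 5: Wq = λ/(μ(μ-λ)) = 7.5/(14.6×7.10) = 0.07235
Step 6: P(0) = 1-ρ = 0.4863
Verify: L = λW = 7.5×0.140845 = 1.0563 ✔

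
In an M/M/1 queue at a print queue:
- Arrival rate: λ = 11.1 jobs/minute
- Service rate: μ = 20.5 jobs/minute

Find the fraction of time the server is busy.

Server utilization: ρ = λ/μ
ρ = 11.1/20.5 = 0.5415
The server is busy 54.15% of the time.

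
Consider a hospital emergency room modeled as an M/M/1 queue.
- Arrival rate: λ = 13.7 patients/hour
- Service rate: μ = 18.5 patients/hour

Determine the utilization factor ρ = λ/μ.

Server utilization: ρ = λ/μ
ρ = 13.7/18.5 = 0.7405
The server is busy 74.05% of the time.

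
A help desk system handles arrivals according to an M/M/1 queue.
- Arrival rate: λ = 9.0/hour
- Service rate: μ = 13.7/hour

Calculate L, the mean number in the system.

ρ = λ/μ = 9.0/13.7 = 0.6569
For M/M/1: L = λ/(μ-λ)
L = 9.0/(13.7-9.0) = 9.0/4.70
L = 1.9149 tickets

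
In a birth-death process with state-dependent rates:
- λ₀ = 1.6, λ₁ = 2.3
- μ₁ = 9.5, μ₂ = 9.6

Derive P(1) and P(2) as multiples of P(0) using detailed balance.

Balance equations:
State 0: λ₀P₀ = μ₁P₁ → P₁ = (λ₀/μ₁)P₀ = (1.6/9.5)P₀ = 0.1684P₀
State 1: P₂ = (λ₀λ₁)/(μ₁μ₂)P₀ = (1.6×2.3)/(9.5×9.6)P₀ = 0.04035P₀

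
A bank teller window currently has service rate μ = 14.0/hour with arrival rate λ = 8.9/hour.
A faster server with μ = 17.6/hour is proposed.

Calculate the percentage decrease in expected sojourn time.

System 1: ρ₁ = 8.9/14.0 = 0.6357, W₁ = 1/(14.0-8.9) = 0.19608
System 2: ρ₂ = 8.9/17.6 = 0.5057, W₂ = 1/(17.6-8.9) = 0.11494
Improvement: (W₁-W₂)/W₁ = (0.19608-0.11494)/0.19608 = 41.38%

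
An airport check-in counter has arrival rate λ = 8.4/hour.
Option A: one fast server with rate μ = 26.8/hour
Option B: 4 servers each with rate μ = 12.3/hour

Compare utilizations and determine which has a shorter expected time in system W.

Option A: single server μ = 26.8 (M/M/1)
  ρ_A = 8.4/26.8 = 0.3134
  W_A = 1/(μ-λ) = 1/(26.8-8.4) = 1/18.40 = 0.05435

Option B: 4 servers μ = 12.3 (M/M/4)
  ρ_B = λ/(cμ) = 8.4/(4×12.3) = 0.1707
  Offered load a = λ/μ = cρ = 8.4/12.3 = 0.6829
  P₀ = [ Σₙ₌₀^3 aⁿ/n! + a^4/(4!(1-ρ)) ]⁻¹
  Σ = a^0/0! + a^1/1! + a^2/2! + a^3/3! = 1.0000 + 0.6829 + 0.2332 + 0.05308 = 1.9692
  a^4/(4!(1-ρ)) = 0.2175/(24 × 0.8293) = 0.01093
  P₀ = 1/(1.9692 + 0.01093) = 0.5050
  Lq = P₀·a^4·ρ / (4!(1-ρ)²) = 0.5050 × 0.2175 × 0.1707 / (24 × 0.6877) = 0.001136
  Wq_B = Lq/λ = 0.0011364/8.4 = 0.0001353
  W_B = Wq_B + 1/μ = 0.0001353 + 0.08130 = 0.08144

Since W_A = 0.05435 < W_B = 0.08144, Option A (single fast server) has the shorter time in system.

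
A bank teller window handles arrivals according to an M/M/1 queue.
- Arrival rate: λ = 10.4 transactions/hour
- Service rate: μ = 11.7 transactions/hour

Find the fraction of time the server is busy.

Server utilization: ρ = λ/μ
ρ = 10.4/11.7 = 0.8889
The server is busy 88.89% of the time.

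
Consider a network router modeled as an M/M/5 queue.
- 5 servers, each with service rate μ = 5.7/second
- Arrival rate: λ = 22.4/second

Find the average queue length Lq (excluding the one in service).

Traffic intensity: ρ = λ/(cμ) = 22.4/(5×5.7) = 0.7860
Since ρ = 0.7860 < 1, system is stable.
Offered load a = λ/μ = cρ = 22.4/5.7 = 3.9298
P₀ = [ Σₙ₌₀^4 aⁿ/n! + a^5/(5!(1-ρ)) ]⁻¹
Σ = a^0/0! + a^1/1! + a^2/2! + a^3/3! + a^4/4! = 1.000000 + 3.929825 + 7.721761 + 10.11505 + 9.937598 = 32.7042
a^5/(5!(1-ρ)) = 937.2724/(120 × 0.214035) = 36.4922
P₀ = 1/(32.7042 + 36.4922) = 0.01445
Lq = P₀·a^5·ρ / (5!(1-ρ)²) = 0.014452 × 937.2724 × 0.78596 / (120 × 0.045811) = 1.9366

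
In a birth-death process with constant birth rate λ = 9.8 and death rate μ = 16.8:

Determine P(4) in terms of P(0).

For constant rates: P(n)/P(0) = (λ/μ)^n
P(4)/P(0) = (9.8/16.8)^4 = 0.5833^4 = 0.1158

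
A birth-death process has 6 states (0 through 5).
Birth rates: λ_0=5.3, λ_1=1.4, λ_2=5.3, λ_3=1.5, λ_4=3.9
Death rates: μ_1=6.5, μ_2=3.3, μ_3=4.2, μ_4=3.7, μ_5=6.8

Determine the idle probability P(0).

Ratios P(n)/P(0) = (λ₀···λₙ₋₁)/(μ₁···μₙ):
P(1)/P(0) = (5.3)/(6.5) = 0.8154
P(2)/P(0) = (5.3×1.4)/(6.5×3.3) = 0.3459
P(3)/P(0) = (5.3×1.4×5.3)/(6.5×3.3×4.2) = 0.4365
P(4)/P(0) = (5.3×1.4×5.3×1.5)/(6.5×3.3×4.2×3.7) = 0.1770
P(5)/P(0) = (5.3×1.4×5.3×1.5×3.9)/(6.5×3.3×4.2×3.7×6.8) = 0.1015

Normalization: ∑ P(n) = 1
P(0) × (1.0000 + 0.8154 + 0.3459 + 0.4365 + 0.1770 + 0.1015) = 1
P(0) × 2.8763 = 1
P(0) = 1/2.8763 = 0.3477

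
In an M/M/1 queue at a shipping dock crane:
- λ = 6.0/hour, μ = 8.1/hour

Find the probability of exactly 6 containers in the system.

ρ = λ/μ = 6.0/8.1 = 0.74074
P(n) = (1-ρ)ρⁿ
P(6) = (1-0.74074) × 0.74074^6
P(6) = 0.25926 × 0.16519
P(6) = 0.04283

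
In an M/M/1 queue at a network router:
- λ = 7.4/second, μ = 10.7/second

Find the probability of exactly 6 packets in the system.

ρ = λ/μ = 7.4/10.7 = 0.6916
P(n) = (1-ρ)ρⁿ
P(6) = (1-0.6916) × 0.6916^6
P(6) = 0.30840 × 0.10943
P(6) = 0.03375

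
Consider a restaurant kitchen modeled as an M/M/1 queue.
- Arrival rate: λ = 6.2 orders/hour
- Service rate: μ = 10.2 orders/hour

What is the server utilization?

Server utilization: ρ = λ/μ
ρ = 6.2/10.2 = 0.6078
The server is busy 60.78% of the time.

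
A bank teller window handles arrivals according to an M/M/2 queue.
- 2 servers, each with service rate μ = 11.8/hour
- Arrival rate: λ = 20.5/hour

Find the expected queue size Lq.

Traffic intensity: ρ = λ/(cμ) = 20.5/(2×11.8) = 0.8686
Since ρ = 0.8686 < 1, system is stable.
Offered load a = λ/μ = cρ = 20.5/11.8 = 1.7373
P₀ = [ Σₙ₌₀^1 aⁿ/n! + a^2/(2!(1-ρ)) ]⁻¹
Σ = a^0/0! + a^1/1! = 1.0000 + 1.7373 = 2.7373
a^2/(2!(1-ρ)) = 3.01817/(2 × 0.131356) = 11.4885
P₀ = 1/(2.7373 + 11.4885) = 0.07029
Lq = P₀·a^2·ρ / (2!(1-ρ)²) = 0.0702948 × 3.01817 × 0.868644 / (2 × 0.0172544) = 5.3405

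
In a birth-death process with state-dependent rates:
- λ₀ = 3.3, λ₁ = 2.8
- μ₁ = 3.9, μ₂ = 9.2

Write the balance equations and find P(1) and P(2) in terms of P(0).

Balance equations:
State 0: λ₀P₀ = μ₁P₁ → P₁ = (λ₀/μ₁)P₀ = (3.3/3.9)P₀ = 0.8462P₀
State 1: P₂ = (λ₀λ₁)/(μ₁μ₂)P₀ = (3.3×2.8)/(3.9×9.2)P₀ = 0.2575P₀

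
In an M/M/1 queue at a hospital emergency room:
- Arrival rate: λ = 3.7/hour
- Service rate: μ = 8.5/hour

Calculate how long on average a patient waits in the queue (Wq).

First, compute utilization: ρ = λ/μ = 3.7/8.5 = 0.4353
For M/M/1: Wq = λ/(μ(μ-λ))
Wq = 3.7/(8.5 × (8.5-3.7))
Wq = 3.7/(8.5 × 4.80)
Wq = 0.09069 hours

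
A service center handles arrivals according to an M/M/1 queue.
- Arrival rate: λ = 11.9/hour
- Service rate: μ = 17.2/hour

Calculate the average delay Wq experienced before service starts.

First, compute utilization: ρ = λ/μ = 11.9/17.2 = 0.6919
For M/M/1: Wq = λ/(μ(μ-λ))
Wq = 11.9/(17.2 × (17.2-11.9))
Wq = 11.9/(17.2 × 5.30)
Wq = 0.1305 hours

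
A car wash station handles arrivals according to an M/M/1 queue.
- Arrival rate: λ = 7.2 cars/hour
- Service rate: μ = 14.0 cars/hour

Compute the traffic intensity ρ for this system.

Server utilization: ρ = λ/μ
ρ = 7.2/14.0 = 0.5143
The server is busy 51.43% of the time.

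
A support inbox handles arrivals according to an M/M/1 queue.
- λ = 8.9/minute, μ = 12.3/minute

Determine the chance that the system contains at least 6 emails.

ρ = λ/μ = 8.9/12.3 = 0.7236
P(N ≥ n) = ρⁿ
P(N ≥ 6) = 0.7236^6
P(N ≥ 6) = 0.1435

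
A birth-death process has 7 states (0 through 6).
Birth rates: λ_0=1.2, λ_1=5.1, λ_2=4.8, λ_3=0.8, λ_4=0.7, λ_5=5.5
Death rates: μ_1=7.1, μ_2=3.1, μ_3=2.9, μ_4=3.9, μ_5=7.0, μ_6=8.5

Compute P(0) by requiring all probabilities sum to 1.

Ratios P(n)/P(0) = (λ₀···λₙ₋₁)/(μ₁···μₙ):
P(1)/P(0) = (1.2)/(7.1) = 0.1690
P(2)/P(0) = (1.2×5.1)/(7.1×3.1) = 0.2781
P(3)/P(0) = (1.2×5.1×4.8)/(7.1×3.1×2.9) = 0.4602
P(4)/P(0) = (1.2×5.1×4.8×0.8)/(7.1×3.1×2.9×3.9) = 0.09441
P(5)/P(0) = (1.2×5.1×4.8×0.8×0.7)/(7.1×3.1×2.9×3.9×7.0) = 0.009441
P(6)/P(0) = (1.2×5.1×4.8×0.8×0.7×5.5)/(7.1×3.1×2.9×3.9×7.0×8.5) = 0.006109

Normalization: ∑ P(n) = 1
P(0) × (1.0000 + 0.1690 + 0.2781 + 0.4602 + 0.09441 + 0.009441 + 0.006109) = 1
P(0) × 2.0173 = 1
P(0) = 1/2.0173 = 0.4957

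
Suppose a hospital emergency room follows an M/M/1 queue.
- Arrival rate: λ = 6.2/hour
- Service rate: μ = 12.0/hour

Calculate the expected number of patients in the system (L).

ρ = λ/μ = 6.2/12.0 = 0.5167
For M/M/1: L = λ/(μ-λ)
L = 6.2/(12.0-6.2) = 6.2/5.80
L = 1.0690 patients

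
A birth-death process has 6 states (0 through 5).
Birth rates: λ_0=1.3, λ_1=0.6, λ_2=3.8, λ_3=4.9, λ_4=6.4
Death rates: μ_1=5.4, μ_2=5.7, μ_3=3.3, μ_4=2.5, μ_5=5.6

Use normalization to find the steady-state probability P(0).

Ratios P(n)/P(0) = (λ₀···λₙ₋₁)/(μ₁···μₙ):
P(1)/P(0) = (1.3)/(5.4) = 0.2407
P(2)/P(0) = (1.3×0.6)/(5.4×5.7) = 0.02534
P(3)/P(0) = (1.3×0.6×3.8)/(5.4×5.7×3.3) = 0.02918
P(4)/P(0) = (1.3×0.6×3.8×4.9)/(5.4×5.7×3.3×2.5) = 0.05719
P(5)/P(0) = (1.3×0.6×3.8×4.9×6.4)/(5.4×5.7×3.3×2.5×5.6) = 0.06536

Normalization: ∑ P(n) = 1
P(0) × (1.0000 + 0.2407 + 0.02534 + 0.02918 + 0.05719 + 0.06536) = 1
P(0) × 1.4178 = 1
P(0) = 1/1.4178 = 0.7053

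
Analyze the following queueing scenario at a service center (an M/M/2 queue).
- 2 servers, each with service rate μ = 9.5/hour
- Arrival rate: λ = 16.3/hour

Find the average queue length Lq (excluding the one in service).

Traffic intensity: ρ = λ/(cμ) = 16.3/(2×9.5) = 0.8579
Since ρ = 0.8579 < 1, system is stable.
Offered load a = λ/μ = cρ = 16.3/9.5 = 1.7158
P₀ = [ Σₙ₌₀^1 aⁿ/n! + a^2/(2!(1-ρ)) ]⁻¹
Σ = a^0/0! + a^1/1! = 1.0000 + 1.7158 = 2.7158
a^2/(2!(1-ρ)) = 2.94393/(2 × 0.142105) = 10.3583
P₀ = 1/(2.7158 + 10.3583) = 0.07649
Lq = P₀·a^2·ρ / (2!(1-ρ)²) = 0.0764873 × 2.94393 × 0.857895 / (2 × 0.0201939) = 4.7830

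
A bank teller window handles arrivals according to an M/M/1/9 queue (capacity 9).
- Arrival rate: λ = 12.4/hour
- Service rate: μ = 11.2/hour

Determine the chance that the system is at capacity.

ρ = λ/μ = 12.4/11.2 = 1.10714
P₀ = (1-ρ)/(1-ρ^(K+1)) = (1-1.10714)/(1-1.10714^10) = -0.10714/-1.7671 = 0.06063
P_K = P₀×ρ^K = 0.06063 × 1.10714^9 = 0.06063 × 2.4993 = 0.1515
Blocking probability = 15.15%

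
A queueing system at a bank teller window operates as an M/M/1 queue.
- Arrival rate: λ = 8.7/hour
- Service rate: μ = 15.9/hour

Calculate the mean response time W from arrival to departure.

First, compute utilization: ρ = λ/μ = 8.7/15.9 = 0.5472
For M/M/1: W = 1/(μ-λ)
W = 1/(15.9-8.7) = 1/7.20
W = 0.1389 hours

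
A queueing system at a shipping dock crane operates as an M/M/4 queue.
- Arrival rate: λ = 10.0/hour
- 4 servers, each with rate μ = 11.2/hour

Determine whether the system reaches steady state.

Stability requires ρ = λ/(cμ) < 1
ρ = 10.0/(4 × 11.2) = 10.0/44.80 = 0.2232
Since 0.2232 < 1, the system is STABLE.
The servers are busy 22.32% of the time.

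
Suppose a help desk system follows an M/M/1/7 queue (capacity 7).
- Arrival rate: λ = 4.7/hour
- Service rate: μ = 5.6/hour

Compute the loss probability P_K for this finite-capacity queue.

ρ = λ/μ = 4.7/5.6 = 0.83929
P₀ = (1-ρ)/(1-ρ^(K+1)) = (1-0.83929)/(1-0.83929^8) = 0.1607/0.7538 = 0.2132
P_K = P₀×ρ^K = 0.21320 × 0.83929^7 = 0.21320 × 0.29335 = 0.06254
Blocking probability = 6.25%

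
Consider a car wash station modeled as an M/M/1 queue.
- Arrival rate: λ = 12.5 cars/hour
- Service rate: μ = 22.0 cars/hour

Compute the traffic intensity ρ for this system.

Server utilization: ρ = λ/μ
ρ = 12.5/22.0 = 0.5682
The server is busy 56.82% of the time.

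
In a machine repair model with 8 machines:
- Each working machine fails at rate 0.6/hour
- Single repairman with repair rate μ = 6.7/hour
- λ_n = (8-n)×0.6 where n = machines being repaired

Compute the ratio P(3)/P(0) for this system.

P(3)/P(0) = ∏_{i=0}^{3-1} λ_i/μ_{i+1}
= (8-0)×0.6/6.7 × (8-1)×0.6/6.7 × (8-2)×0.6/6.7
= 0.2413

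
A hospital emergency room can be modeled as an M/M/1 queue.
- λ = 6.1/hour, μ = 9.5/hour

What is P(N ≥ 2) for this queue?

ρ = λ/μ = 6.1/9.5 = 0.6421
P(N ≥ n) = ρⁿ
P(N ≥ 2) = 0.6421^2
P(N ≥ 2) = 0.4123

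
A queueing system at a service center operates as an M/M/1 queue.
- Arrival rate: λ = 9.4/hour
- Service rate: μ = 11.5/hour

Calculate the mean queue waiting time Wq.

First, compute utilization: ρ = λ/μ = 9.4/11.5 = 0.8174
For M/M/1: Wq = λ/(μ(μ-λ))
Wq = 9.4/(11.5 × (11.5-9.4))
Wq = 9.4/(11.5 × 2.10)
Wq = 0.3892 hours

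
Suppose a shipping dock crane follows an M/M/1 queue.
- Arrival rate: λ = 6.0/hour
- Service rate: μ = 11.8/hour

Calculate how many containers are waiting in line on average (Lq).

ρ = λ/μ = 6.0/11.8 = 0.5085
For M/M/1: Lq = λ²/(μ(μ-λ))
Lq = 36.00/(11.8 × 5.80)
Lq = 0.5260 containers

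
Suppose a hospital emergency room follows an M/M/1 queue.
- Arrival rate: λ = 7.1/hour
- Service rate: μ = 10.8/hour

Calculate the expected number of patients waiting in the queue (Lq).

ρ = λ/μ = 7.1/10.8 = 0.6574
For M/M/1: Lq = λ²/(μ(μ-λ))
Lq = 50.41/(10.8 × 3.70)
Lq = 1.2615 patients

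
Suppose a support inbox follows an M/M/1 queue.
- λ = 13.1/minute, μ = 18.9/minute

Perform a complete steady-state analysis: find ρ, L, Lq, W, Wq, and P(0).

Step 1: ρ = λ/μ = 13.1/18.9 = 0.6931
Step 2: L = λ/(μ-λ) = 13.1/5.80 = 2.2586
Step 3: Lq = λ²/(μ(μ-λ)) = 171.61/(18.9×5.80) = 1.5655
Step 4: W = 1/(μ-λ) = 1/5.80 = 0.17241
Step 5: Wq = λ/(μ(μ-λ)) = 13.1/(18.9×5.80) = 0.1195
Step 6: P(0) = 1-ρ = 0.3069
Verify: L = λW = 13.1×0.17241 = 2.2586 ✔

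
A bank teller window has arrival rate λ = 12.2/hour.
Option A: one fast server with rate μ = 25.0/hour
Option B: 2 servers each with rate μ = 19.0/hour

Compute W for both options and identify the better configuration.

Option A: single server μ = 25.0 (M/M/1)
  ρ_A = 12.2/25.0 = 0.4880
  W_A = 1/(μ-λ) = 1/(25.0-12.2) = 1/12.80 = 0.07812

Option B: 2 servers μ = 19.0 (M/M/2)
  ρ_B = λ/(cμ) = 12.2/(2×19.0) = 0.3211
  Offered load a = λ/μ = cρ = 12.2/19.0 = 0.6421
  P₀ = [ Σₙ₌₀^1 aⁿ/n! + a^2/(2!(1-ρ)) ]⁻¹
  Σ = a^0/0! + a^1/1! = 1.0000 + 0.6421 = 1.6421
  a^2/(2!(1-ρ)) = 0.41230/(2 × 0.67895) = 0.3036
  P₀ = 1/(1.6421 + 0.30363) = 0.5139
  Lq = P₀·a^2·ρ / (2!(1-ρ)²) = 0.5139 × 0.4123 × 0.3211 / (2 × 0.4610) = 0.07379
  Wq_B = Lq/λ = 0.07379/12.2 = 0.006048
  W_B = Wq_B + 1/μ = 0.006048 + 0.05263 = 0.05868

Since W_B = 0.05868 < W_A = 0.07812, Option B (multiple servers) has the shorter time in system.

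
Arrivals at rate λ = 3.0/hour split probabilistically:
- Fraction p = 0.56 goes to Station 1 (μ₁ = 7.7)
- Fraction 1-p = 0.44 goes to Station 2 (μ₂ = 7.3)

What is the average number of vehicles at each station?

Effective rates: λ₁ = 3.0×0.56 = 1.68, λ₂ = 3.0×0.44 = 1.32
Station 1: ρ₁ = 1.68/7.7 = 0.2182, L₁ = ρ₁/(1-ρ₁) = 0.2182/(1-0.2182) = 0.2791
Station 2: ρ₂ = 1.32/7.3 = 0.1808, L₂ = ρ₂/(1-ρ₂) = 0.1808/(1-0.1808) = 0.2207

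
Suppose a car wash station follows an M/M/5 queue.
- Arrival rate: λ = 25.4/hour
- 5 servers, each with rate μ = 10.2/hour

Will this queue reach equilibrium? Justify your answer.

Stability requires ρ = λ/(cμ) < 1
ρ = 25.4/(5 × 10.2) = 25.4/51.00 = 0.4980
Since 0.4980 < 1, the system is STABLE.
The servers are busy 49.80% of the time.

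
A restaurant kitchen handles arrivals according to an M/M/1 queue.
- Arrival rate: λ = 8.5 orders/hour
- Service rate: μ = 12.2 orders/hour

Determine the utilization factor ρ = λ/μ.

Server utilization: ρ = λ/μ
ρ = 8.5/12.2 = 0.6967
The server is busy 69.67% of the time.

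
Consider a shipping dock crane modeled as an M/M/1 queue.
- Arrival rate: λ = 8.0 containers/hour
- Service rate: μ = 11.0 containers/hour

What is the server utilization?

Server utilization: ρ = λ/μ
ρ = 8.0/11.0 = 0.7273
The server is busy 72.73% of the time.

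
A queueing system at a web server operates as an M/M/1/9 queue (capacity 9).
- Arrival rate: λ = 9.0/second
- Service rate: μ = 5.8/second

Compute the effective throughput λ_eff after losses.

ρ = λ/μ = 9.0/5.8 = 1.55172
P₀ = (1-ρ)/(1-ρ^(K+1)) = (1-1.55172)/(1-1.55172^10) = -0.5517/-79.9345 = 0.006902
P_K = P₀×ρ^K = 0.006902 × 1.55172^9 = 0.006902 × 52.1579 = 0.3600
λ_eff = λ(1-P_K) = 9.0 × (1 - 0.3600) = 9.0 × 0.6400 = 5.7600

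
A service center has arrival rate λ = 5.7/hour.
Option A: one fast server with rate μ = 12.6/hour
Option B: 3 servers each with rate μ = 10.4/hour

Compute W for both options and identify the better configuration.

Option A: single server μ = 12.6 (M/M/1)
  ρ_A = 5.7/12.6 = 0.4524
  W_A = 1/(μ-λ) = 1/(12.6-5.7) = 1/6.90 = 0.1449

Option B: 3 servers μ = 10.4 (M/M/3)
  ρ_B = λ/(cμ) = 5.7/(3×10.4) = 0.1827
  Offered load a = λ/μ = cρ = 5.7/10.4 = 0.5481
  P₀ = [ Σₙ₌₀^2 aⁿ/n! + a^3/(3!(1-ρ)) ]⁻¹
  Σ = a^0/0! + a^1/1! + a^2/2! = 1.0000 + 0.5481 + 0.1502 = 1.6983
  a^3/(3!(1-ρ)) = 0.1646/(6 × 0.8173) = 0.03357
  P₀ = 1/(1.6983 + 0.03357) = 0.5774
  Lq = P₀·a^3·ρ / (3!(1-ρ)²) = 0.57742 × 0.16464 × 0.18269 / (6 × 0.66799) = 0.004333
  Wq_B = Lq/λ = 0.004333/5.7 = 0.0007602
  W_B = Wq_B + 1/μ = 0.0007602 + 0.09615 = 0.09691

Since W_B = 0.09691 < W_A = 0.1449, Option B (multiple servers) has the shorter time in system.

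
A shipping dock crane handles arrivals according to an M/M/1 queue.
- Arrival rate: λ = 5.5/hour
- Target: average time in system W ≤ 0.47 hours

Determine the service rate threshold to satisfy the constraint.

For M/M/1: W = 1/(μ-λ)
Need W ≤ 0.47, so 1/(μ-λ) ≤ 0.47
μ - λ ≥ 1/0.47 = 2.1277
μ ≥ 5.5 + 2.1277 = 7.6277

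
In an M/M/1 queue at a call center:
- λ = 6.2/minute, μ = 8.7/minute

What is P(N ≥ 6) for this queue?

ρ = λ/μ = 6.2/8.7 = 0.71264
P(N ≥ n) = ρⁿ
P(N ≥ 6) = 0.71264^6
P(N ≥ 6) = 0.1310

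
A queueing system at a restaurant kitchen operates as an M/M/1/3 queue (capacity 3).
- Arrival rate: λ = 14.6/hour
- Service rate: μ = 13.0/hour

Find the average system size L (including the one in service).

ρ = λ/μ = 14.6/13.0 = 1.12308
P₀ = (1-ρ)/(1-ρ^(K+1)) = (1-1.12308)/(1-1.12308^4) = -0.1231/-0.5909 = 0.2083
P_K = P₀×ρ^K = 0.2083 × 1.12308^3 = 0.2083 × 1.4166 = 0.2951
L = ρ[1 - (K+1)ρ^K + Kρ^(K+1)] / [(1-ρ)(1-ρ^(K+1))]
L = 1.12308 × (1 - 4×1.416551 + 3×1.590900) / ((1 - 1.12308) × (1 - 1.590900)) = 1.6445 orders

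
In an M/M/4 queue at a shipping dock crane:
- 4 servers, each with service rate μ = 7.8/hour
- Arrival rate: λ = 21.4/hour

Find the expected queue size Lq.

Traffic intensity: ρ = λ/(cμ) = 21.4/(4×7.8) = 0.6859
Since ρ = 0.6859 < 1, system is stable.
Offered load a = λ/μ = cρ = 21.4/7.8 = 2.7436
P₀ = [ Σₙ₌₀^3 aⁿ/n! + a^4/(4!(1-ρ)) ]⁻¹
Σ = a^0/0! + a^1/1! + a^2/2! + a^3/3! = 1.0000 + 2.7436 + 3.7636 + 3.4420 = 10.9492
a^4/(4!(1-ρ)) = 56.6600/(24 × 0.314103) = 7.5161
P₀ = 1/(10.9492 + 7.5161) = 0.05416
Lq = P₀·a^4·ρ / (4!(1-ρ)²) = 0.0541556 × 56.6600 × 0.685897 / (24 × 0.0986604) = 0.8888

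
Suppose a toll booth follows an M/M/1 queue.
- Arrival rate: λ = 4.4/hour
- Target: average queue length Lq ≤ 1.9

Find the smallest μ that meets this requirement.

For M/M/1: Lq = λ²/(μ(μ-λ))
Need Lq ≤ 1.9, i.e. μ(μ-λ) ≥ λ²/1.9
μ² - 4.4μ - 19.36/1.9 ≥ 0  →  μ² - 4.4μ - 10.18947 ≥ 0
Quadratic formula (positive root): μ = [λ + √(λ² + 4×10.18947)]/2
Discriminant: 19.36 + 4×10.18947 = 60.1179, √60.1179 = 7.7536
μ ≥ (4.4 + 7.7536)/2 = 6.0768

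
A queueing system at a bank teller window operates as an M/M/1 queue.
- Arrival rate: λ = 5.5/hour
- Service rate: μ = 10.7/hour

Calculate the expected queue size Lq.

ρ = λ/μ = 5.5/10.7 = 0.5140
For M/M/1: Lq = λ²/(μ(μ-λ))
Lq = 30.25/(10.7 × 5.20)
Lq = 0.5437 transactions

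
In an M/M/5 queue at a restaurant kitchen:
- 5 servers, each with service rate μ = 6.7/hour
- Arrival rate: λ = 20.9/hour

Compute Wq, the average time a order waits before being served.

Traffic intensity: ρ = λ/(cμ) = 20.9/(5×6.7) = 0.6239
Since ρ = 0.6239 < 1, system is stable.
Offered load a = λ/μ = cρ = 20.9/6.7 = 3.1194
P₀ = [ Σₙ₌₀^4 aⁿ/n! + a^5/(5!(1-ρ)) ]⁻¹
Σ = a^0/0! + a^1/1! + a^2/2! + a^3/3! + a^4/4! = 1.0000 + 3.1194 + 4.8653 + 5.0590 + 3.9453 = 17.9890
a^5/(5!(1-ρ)) = 295.3639/(120 × 0.37612) = 6.5441
P₀ = 1/(17.9890 + 6.5441) = 0.04076
Lq = P₀·a^5·ρ / (5!(1-ρ)²) = 0.0407613 × 295.3639 × 0.623881 / (120 × 0.141466) = 0.4425
Wq = Lq/λ = 0.4425/20.9 = 0.02117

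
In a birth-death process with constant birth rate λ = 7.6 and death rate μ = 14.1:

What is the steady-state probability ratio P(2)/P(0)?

For constant rates: P(n)/P(0) = (λ/μ)^n
P(2)/P(0) = (7.6/14.1)^2 = 0.5390^2 = 0.2905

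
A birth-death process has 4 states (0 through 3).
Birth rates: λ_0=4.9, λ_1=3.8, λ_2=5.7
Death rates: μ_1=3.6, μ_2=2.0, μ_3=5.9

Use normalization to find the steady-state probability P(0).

Ratios P(n)/P(0) = (λ₀···λₙ₋₁)/(μ₁···μₙ):
P(1)/P(0) = (4.9)/(3.6) = 1.36111
P(2)/P(0) = (4.9×3.8)/(3.6×2.0) = 2.58611
P(3)/P(0) = (4.9×3.8×5.7)/(3.6×2.0×5.9) = 2.49845

Normalization: ∑ P(n) = 1
P(0) × (1.00000 + 1.36111 + 2.58611 + 2.49845) = 1
P(0) × 7.4457 = 1
P(0) = 1/7.4457 = 0.1343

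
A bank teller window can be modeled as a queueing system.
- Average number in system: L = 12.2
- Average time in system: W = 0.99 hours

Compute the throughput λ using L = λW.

Little's Law: L = λW, so λ = L/W
λ = 12.2/0.99 = 12.3232 transactions/hour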